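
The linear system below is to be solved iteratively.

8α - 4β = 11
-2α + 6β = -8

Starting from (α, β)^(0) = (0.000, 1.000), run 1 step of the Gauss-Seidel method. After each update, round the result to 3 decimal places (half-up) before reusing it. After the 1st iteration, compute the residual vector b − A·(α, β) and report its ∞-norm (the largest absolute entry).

6.832

Iteration 1:
  α = (11 - (-4)·1.000) / (8) = 1.875
  β = (-8 - (-2)·1.875) / (6) = -0.708
Residual b − A·x = (-6.832, -0.002); ∞-norm = 6.832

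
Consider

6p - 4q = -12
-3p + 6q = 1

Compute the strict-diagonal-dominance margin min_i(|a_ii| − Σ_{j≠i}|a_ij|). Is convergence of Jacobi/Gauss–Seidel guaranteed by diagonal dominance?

row 1: |6| − (4) = 2
row 2: |6| − (3) = 3
minimum over rows = 2 → strictly diagonally dominant (convergence guaranteed)

2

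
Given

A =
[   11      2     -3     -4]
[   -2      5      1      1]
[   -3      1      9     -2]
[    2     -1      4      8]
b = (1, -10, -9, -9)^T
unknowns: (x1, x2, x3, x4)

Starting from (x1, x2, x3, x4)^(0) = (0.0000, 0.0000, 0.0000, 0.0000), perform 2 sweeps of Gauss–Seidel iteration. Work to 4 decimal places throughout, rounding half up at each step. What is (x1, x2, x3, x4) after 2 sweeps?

(-0.1270, -1.6970, -1.0799, -0.7654)

Iteration 1:
  x1 = (1 - (2)·0.0000 - (-3)·0.0000 - (-4)·0.0000) / (11) = 0.0909
  x2 = (-10 - (-2)·0.0909 - (1)·0.0000 - (1)·0.0000) / (5) = -1.9636
  x3 = (-9 - (-3)·0.0909 - (1)·-1.9636 - (-2)·0.0000) / (9) = -0.7515
  x4 = (-9 - (2)·0.0909 - (-1)·-1.9636 - (4)·-0.7515) / (8) = -1.0174
Iteration 2:
  x1 = (1 - (2)·-1.9636 - (-3)·-0.7515 - (-4)·-1.0174) / (11) = -0.1270
  x2 = (-10 - (-2)·-0.1270 - (1)·-0.7515 - (1)·-1.0174) / (5) = -1.6970
  x3 = (-9 - (-3)·-0.1270 - (1)·-1.6970 - (-2)·-1.0174) / (9) = -1.0799
  x4 = (-9 - (2)·-0.1270 - (-1)·-1.6970 - (4)·-1.0799) / (8) = -0.7654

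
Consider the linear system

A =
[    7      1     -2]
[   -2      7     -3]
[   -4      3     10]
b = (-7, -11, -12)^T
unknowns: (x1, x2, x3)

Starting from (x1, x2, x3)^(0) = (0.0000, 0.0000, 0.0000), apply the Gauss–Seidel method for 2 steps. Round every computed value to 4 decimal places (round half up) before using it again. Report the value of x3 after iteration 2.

Iteration 1:
  x1 = (-7 - (1)·0.0000 - (-2)·0.0000) / (7) = -1.0000
  x2 = (-11 - (-2)·-1.0000 - (-3)·0.0000) / (7) = -1.8571
  x3 = (-12 - (-4)·-1.0000 - (3)·-1.8571) / (10) = -1.0429
Iteration 2:
  x1 = (-7 - (1)·-1.8571 - (-2)·-1.0429) / (7) = -1.0327
  x2 = (-11 - (-2)·-1.0327 - (-3)·-1.0429) / (7) = -2.3134
  x3 = (-12 - (-4)·-1.0327 - (3)·-2.3134) / (10) = -0.9191

-0.9191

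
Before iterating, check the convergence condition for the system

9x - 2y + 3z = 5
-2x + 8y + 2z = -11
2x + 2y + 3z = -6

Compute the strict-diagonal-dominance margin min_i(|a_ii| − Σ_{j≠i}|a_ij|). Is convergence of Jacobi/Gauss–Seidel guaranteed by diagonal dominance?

row 1: |9| − (2+3) = 4
row 2: |8| − (2+2) = 4
row 3: |3| − (2+2) = -1
minimum over rows = -1 → not strictly diagonally dominant

-1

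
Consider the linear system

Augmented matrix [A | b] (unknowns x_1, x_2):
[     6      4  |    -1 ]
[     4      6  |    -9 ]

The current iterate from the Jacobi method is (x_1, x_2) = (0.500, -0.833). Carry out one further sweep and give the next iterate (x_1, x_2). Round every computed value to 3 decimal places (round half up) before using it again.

(0.389, -1.833)

One sweep:
  x_1 = (-1 - (4)·-0.833) / (6) = 0.389
  x_2 = (-9 - (4)·0.500) / (6) = -1.833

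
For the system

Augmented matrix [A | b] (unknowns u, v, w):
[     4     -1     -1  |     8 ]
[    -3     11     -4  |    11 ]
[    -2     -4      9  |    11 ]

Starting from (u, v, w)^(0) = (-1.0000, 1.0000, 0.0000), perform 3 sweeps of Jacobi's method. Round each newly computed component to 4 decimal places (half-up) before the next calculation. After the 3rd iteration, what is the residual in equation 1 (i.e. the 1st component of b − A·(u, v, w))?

0.9908

Iteration 1:
  u = (8 - (-1)·1.0000 - (-1)·0.0000) / (4) = 2.2500
  v = (11 - (-3)·-1.0000 - (-4)·0.0000) / (11) = 0.7273
  w = (11 - (-2)·-1.0000 - (-4)·1.0000) / (9) = 1.4444
Iteration 2:
  u = (8 - (-1)·0.7273 - (-1)·1.4444) / (4) = 2.5429
  v = (11 - (-3)·2.2500 - (-4)·1.4444) / (11) = 2.1389
  w = (11 - (-2)·2.2500 - (-4)·0.7273) / (9) = 2.0455
Iteration 3:
  u = (8 - (-1)·2.1389 - (-1)·2.0455) / (4) = 3.0461
  v = (11 - (-3)·2.5429 - (-4)·2.0455) / (11) = 2.4373
  w = (11 - (-2)·2.5429 - (-4)·2.1389) / (9) = 2.7379
Residual b − A·x = (0.9908, 4.2796, 2.2003)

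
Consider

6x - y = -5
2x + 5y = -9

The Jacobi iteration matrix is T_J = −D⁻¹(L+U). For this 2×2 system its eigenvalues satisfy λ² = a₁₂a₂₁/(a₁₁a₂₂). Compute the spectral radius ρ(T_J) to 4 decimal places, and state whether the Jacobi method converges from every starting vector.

a₁₂a₂₁/(a₁₁a₂₂) = (-1)·(2) / ((6)·(5)) = -0.066667
ρ = √|-0.066667| = √0.066667 = 0.2582
ρ < 1, so Jacobi converges

0.2582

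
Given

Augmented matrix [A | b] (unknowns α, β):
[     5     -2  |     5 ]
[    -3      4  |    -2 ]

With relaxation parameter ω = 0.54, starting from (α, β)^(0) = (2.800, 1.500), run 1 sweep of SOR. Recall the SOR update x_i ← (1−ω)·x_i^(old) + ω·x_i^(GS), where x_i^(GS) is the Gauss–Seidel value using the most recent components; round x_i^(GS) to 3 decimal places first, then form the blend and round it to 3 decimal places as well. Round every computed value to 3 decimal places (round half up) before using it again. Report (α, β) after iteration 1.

Iteration 1:
  α: GS value = (5 - (-2)·1.500) / (5) = 1.600;  α ← (1−ω)·2.800 + ω·1.600 = 2.152
  β: GS value = (-2 - (-3)·2.152) / (4) = 1.114;  β ← (1−ω)·1.500 + ω·1.114 = 1.292

(2.152, 1.292)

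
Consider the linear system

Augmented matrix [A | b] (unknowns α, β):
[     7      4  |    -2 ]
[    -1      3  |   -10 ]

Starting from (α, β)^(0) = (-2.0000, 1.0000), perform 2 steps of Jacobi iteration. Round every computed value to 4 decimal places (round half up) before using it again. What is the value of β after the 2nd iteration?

-3.6190

Iteration 1:
  α = (-2 - (4)·1.0000) / (7) = -0.8571
  β = (-10 - (-1)·-2.0000) / (3) = -4.0000
Iteration 2:
  α = (-2 - (4)·-4.0000) / (7) = 2.0000
  β = (-10 - (-1)·-0.8571) / (3) = -3.6190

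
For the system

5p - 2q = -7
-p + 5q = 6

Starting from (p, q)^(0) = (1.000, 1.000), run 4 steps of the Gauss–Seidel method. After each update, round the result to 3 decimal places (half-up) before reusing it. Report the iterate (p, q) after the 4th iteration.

Iteration 1:
  p = (-7 - (-2)·1.000) / (5) = -1.000
  q = (6 - (-1)·-1.000) / (5) = 1.000
Iteration 2:
  p = (-7 - (-2)·1.000) / (5) = -1.000
  q = (6 - (-1)·-1.000) / (5) = 1.000
Iteration 3:
  p = (-7 - (-2)·1.000) / (5) = -1.000
  q = (6 - (-1)·-1.000) / (5) = 1.000
Iteration 4:
  p = (-7 - (-2)·1.000) / (5) = -1.000
  q = (6 - (-1)·-1.000) / (5) = 1.000

(-1.000, 1.000)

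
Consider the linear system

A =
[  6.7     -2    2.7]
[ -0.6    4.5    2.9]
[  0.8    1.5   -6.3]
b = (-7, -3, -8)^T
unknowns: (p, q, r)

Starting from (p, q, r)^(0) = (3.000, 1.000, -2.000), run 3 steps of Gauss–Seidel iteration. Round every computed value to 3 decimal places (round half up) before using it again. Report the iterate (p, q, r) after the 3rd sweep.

Iteration 1:
  p = (-7 - (-2)·1.000 - (2.7)·-2.000) / (6.7) = 0.060
  q = (-3 - (-0.6)·0.060 - (2.9)·-2.000) / (4.5) = 0.630
  r = (-8 - (0.8)·0.060 - (1.5)·0.630) / (-6.3) = 1.427
Iteration 2:
  p = (-7 - (-2)·0.630 - (2.7)·1.427) / (6.7) = -1.432
  q = (-3 - (-0.6)·-1.432 - (2.9)·1.427) / (4.5) = -1.777
  r = (-8 - (0.8)·-1.432 - (1.5)·-1.777) / (-6.3) = 0.665
Iteration 3:
  p = (-7 - (-2)·-1.777 - (2.7)·0.665) / (6.7) = -1.843
  q = (-3 - (-0.6)·-1.843 - (2.9)·0.665) / (4.5) = -1.341
  r = (-8 - (0.8)·-1.843 - (1.5)·-1.341) / (-6.3) = 0.717

(-1.843, -1.341, 0.717)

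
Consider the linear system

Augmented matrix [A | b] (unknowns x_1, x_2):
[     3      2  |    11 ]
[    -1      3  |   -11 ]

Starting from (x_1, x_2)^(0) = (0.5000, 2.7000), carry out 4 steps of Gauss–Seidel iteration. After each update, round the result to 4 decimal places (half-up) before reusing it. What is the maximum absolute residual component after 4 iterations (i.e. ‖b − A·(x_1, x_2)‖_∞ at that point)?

Iteration 1:
  x_1 = (11 - (2)·2.7000) / (3) = 1.8667
  x_2 = (-11 - (-1)·1.8667) / (3) = -3.0444
Iteration 2:
  x_1 = (11 - (2)·-3.0444) / (3) = 5.6963
  x_2 = (-11 - (-1)·5.6963) / (3) = -1.7679
Iteration 3:
  x_1 = (11 - (2)·-1.7679) / (3) = 4.8453
  x_2 = (-11 - (-1)·4.8453) / (3) = -2.0516
Iteration 4:
  x_1 = (11 - (2)·-2.0516) / (3) = 5.0344
  x_2 = (-11 - (-1)·5.0344) / (3) = -1.9885
Residual b − A·x = (-0.1262, -0.0001); ∞-norm = 0.1262

0.1262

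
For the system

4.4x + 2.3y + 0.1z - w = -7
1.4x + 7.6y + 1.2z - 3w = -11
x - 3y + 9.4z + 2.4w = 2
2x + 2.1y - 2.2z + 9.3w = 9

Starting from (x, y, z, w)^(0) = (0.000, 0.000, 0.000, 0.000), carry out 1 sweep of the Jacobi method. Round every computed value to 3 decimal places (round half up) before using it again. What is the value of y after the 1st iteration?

-1.447

Iteration 1:
  x = (-7 - (2.3)·0.000 - (0.1)·0.000 - (-1)·0.000) / (4.4) = -1.591
  y = (-11 - (1.4)·0.000 - (1.2)·0.000 - (-3)·0.000) / (7.6) = -1.447
  z = (2 - (1)·0.000 - (-3)·0.000 - (2.4)·0.000) / (9.4) = 0.213
  w = (9 - (2)·0.000 - (2.1)·0.000 - (-2.2)·0.000) / (9.3) = 0.968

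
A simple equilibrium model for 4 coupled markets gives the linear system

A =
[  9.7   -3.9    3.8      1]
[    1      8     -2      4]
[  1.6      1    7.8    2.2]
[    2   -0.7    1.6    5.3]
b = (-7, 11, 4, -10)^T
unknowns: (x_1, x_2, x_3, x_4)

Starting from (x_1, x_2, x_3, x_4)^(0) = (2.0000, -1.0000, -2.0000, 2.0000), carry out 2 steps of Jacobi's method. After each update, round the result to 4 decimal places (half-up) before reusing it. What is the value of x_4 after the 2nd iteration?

Iteration 1:
  x_1 = (-7 - (-3.9)·-1.0000 - (3.8)·-2.0000 - (1)·2.0000) / (9.7) = -0.5464
  x_2 = (11 - (1)·2.0000 - (-2)·-2.0000 - (4)·2.0000) / (8) = -0.3750
  x_3 = (4 - (1.6)·2.0000 - (1)·-1.0000 - (2.2)·2.0000) / (7.8) = -0.3333
  x_4 = (-10 - (2)·2.0000 - (-0.7)·-1.0000 - (1.6)·-2.0000) / (5.3) = -2.1698
Iteration 2:
  x_1 = (-7 - (-3.9)·-0.3750 - (3.8)·-0.3333 - (1)·-2.1698) / (9.7) = -0.5182
  x_2 = (11 - (1)·-0.5464 - (-2)·-0.3333 - (4)·-2.1698) / (8) = 2.4449
  x_3 = (4 - (1.6)·-0.5464 - (1)·-0.3750 - (2.2)·-2.1698) / (7.8) = 1.2850
  x_4 = (-10 - (2)·-0.5464 - (-0.7)·-0.3750 - (1.6)·-0.3333) / (5.3) = -1.6295

-1.6295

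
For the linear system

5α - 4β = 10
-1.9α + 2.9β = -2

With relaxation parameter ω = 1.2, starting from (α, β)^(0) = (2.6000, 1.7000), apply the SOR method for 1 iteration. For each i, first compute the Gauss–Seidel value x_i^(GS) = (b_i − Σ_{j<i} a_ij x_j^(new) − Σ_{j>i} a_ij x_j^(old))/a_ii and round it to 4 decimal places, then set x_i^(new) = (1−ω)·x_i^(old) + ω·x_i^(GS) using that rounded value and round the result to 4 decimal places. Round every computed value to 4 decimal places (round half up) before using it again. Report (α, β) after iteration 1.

(3.5120, 1.5936)

Iteration 1:
  α: GS value = (10 - (-4)·1.7000) / (5) = 3.3600;  α ← (1−ω)·2.6000 + ω·3.3600 = 3.5120
  β: GS value = (-2 - (-1.9)·3.5120) / (2.9) = 1.6113;  β ← (1−ω)·1.7000 + ω·1.6113 = 1.5936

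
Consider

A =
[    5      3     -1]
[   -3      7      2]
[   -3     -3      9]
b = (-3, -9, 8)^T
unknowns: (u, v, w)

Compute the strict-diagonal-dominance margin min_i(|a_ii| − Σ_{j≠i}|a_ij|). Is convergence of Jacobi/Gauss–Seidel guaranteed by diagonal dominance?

1

row 1: |5| − (3+1) = 1
row 2: |7| − (3+2) = 2
row 3: |9| − (3+3) = 3
minimum over rows = 1 → strictly diagonally dominant (convergence guaranteed)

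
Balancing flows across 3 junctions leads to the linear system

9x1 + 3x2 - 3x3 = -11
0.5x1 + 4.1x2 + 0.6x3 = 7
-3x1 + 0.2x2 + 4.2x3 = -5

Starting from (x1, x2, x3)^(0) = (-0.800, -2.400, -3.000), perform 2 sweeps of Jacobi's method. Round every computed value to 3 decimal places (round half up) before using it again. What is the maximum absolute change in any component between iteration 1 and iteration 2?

Iteration 1:
  x1 = (-11 - (3)·-2.400 - (-3)·-3.000) / (9) = -1.422
  x2 = (7 - (0.5)·-0.800 - (0.6)·-3.000) / (4.1) = 2.244
  x3 = (-5 - (-3)·-0.800 - (0.2)·-2.400) / (4.2) = -1.648
Iteration 2:
  x1 = (-11 - (3)·2.244 - (-3)·-1.648) / (9) = -2.520
  x2 = (7 - (0.5)·-1.422 - (0.6)·-1.648) / (4.1) = 2.122
  x3 = (-5 - (-3)·-1.422 - (0.2)·2.244) / (4.2) = -2.313
Change: (-1.098, -0.122, -0.665) → max |·| = 1.098

1.098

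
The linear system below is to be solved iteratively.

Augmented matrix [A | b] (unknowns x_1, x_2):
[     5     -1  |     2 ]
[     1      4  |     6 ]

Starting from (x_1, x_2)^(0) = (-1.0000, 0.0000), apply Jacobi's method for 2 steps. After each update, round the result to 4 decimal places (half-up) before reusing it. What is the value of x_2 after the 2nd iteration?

1.4000

Iteration 1:
  x_1 = (2 - (-1)·0.0000) / (5) = 0.4000
  x_2 = (6 - (1)·-1.0000) / (4) = 1.7500
Iteration 2:
  x_1 = (2 - (-1)·1.7500) / (5) = 0.7500
  x_2 = (6 - (1)·0.4000) / (4) = 1.4000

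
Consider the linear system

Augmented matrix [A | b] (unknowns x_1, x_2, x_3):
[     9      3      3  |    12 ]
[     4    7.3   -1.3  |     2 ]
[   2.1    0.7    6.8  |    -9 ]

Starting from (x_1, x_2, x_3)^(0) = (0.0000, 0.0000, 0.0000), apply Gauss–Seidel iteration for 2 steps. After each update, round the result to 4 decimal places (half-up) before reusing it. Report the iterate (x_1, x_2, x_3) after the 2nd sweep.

Iteration 1:
  x_1 = (12 - (3)·0.0000 - (3)·0.0000) / (9) = 1.3333
  x_2 = (2 - (4)·1.3333 - (-1.3)·0.0000) / (7.3) = -0.4566
  x_3 = (-9 - (2.1)·1.3333 - (0.7)·-0.4566) / (6.8) = -1.6883
Iteration 2:
  x_1 = (12 - (3)·-0.4566 - (3)·-1.6883) / (9) = 2.0483
  x_2 = (2 - (4)·2.0483 - (-1.3)·-1.6883) / (7.3) = -1.1490
  x_3 = (-9 - (2.1)·2.0483 - (0.7)·-1.1490) / (6.8) = -1.8378

(2.0483, -1.1490, -1.8378)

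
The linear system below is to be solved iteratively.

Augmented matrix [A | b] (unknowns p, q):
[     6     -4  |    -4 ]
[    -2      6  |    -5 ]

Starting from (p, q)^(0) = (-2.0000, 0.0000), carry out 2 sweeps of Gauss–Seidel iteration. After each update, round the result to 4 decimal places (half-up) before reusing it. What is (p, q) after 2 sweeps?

Iteration 1:
  p = (-4 - (-4)·0.0000) / (6) = -0.6667
  q = (-5 - (-2)·-0.6667) / (6) = -1.0556
Iteration 2:
  p = (-4 - (-4)·-1.0556) / (6) = -1.3704
  q = (-5 - (-2)·-1.3704) / (6) = -1.2901

(-1.3704, -1.2901)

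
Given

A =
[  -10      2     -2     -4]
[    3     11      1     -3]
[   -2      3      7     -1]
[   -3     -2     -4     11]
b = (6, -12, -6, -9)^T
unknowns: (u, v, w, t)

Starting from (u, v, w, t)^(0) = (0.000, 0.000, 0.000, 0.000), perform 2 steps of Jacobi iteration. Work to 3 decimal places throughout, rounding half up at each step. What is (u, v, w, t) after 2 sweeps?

(-0.320, -1.072, -0.678, -1.492)

Iteration 1:
  u = (6 - (2)·0.000 - (-2)·0.000 - (-4)·0.000) / (-10) = -0.600
  v = (-12 - (3)·0.000 - (1)·0.000 - (-3)·0.000) / (11) = -1.091
  w = (-6 - (-2)·0.000 - (3)·0.000 - (-1)·0.000) / (7) = -0.857
  t = (-9 - (-3)·0.000 - (-2)·0.000 - (-4)·0.000) / (11) = -0.818
Iteration 2:
  u = (6 - (2)·-1.091 - (-2)·-0.857 - (-4)·-0.818) / (-10) = -0.320
  v = (-12 - (3)·-0.600 - (1)·-0.857 - (-3)·-0.818) / (11) = -1.072
  w = (-6 - (-2)·-0.600 - (3)·-1.091 - (-1)·-0.818) / (7) = -0.678
  t = (-9 - (-3)·-0.600 - (-2)·-1.091 - (-4)·-0.857) / (11) = -1.492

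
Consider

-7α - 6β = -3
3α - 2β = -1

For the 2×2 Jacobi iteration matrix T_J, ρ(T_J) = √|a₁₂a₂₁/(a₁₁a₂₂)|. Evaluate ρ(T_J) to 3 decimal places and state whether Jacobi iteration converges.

a₁₂a₂₁/(a₁₁a₂₂) = (-6)·(3) / ((-7)·(-2)) = -1.285714
ρ = √|-1.285714| = √1.285714 = 1.134
ρ > 1, so Jacobi diverges

1.134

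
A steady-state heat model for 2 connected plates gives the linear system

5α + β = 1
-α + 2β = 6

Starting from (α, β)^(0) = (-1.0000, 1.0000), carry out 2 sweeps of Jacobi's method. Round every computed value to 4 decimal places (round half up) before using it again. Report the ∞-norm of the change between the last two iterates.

Iteration 1:
  α = (1 - (1)·1.0000) / (5) = 0.0000
  β = (6 - (-1)·-1.0000) / (2) = 2.5000
Iteration 2:
  α = (1 - (1)·2.5000) / (5) = -0.3000
  β = (6 - (-1)·0.0000) / (2) = 3.0000
Change: (-0.3000, 0.5000) → max |·| = 0.5000

0.5000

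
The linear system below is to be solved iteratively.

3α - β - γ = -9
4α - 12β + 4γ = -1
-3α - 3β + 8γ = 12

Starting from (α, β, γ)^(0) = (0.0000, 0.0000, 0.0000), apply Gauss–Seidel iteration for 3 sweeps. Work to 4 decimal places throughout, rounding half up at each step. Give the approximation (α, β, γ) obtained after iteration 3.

(-3.3724, -1.0783, -0.1690)

Iteration 1:
  α = (-9 - (-1)·0.0000 - (-1)·0.0000) / (3) = -3.0000
  β = (-1 - (4)·-3.0000 - (4)·0.0000) / (-12) = -0.9167
  γ = (12 - (-3)·-3.0000 - (-3)·-0.9167) / (8) = 0.0312
Iteration 2:
  α = (-9 - (-1)·-0.9167 - (-1)·0.0312) / (3) = -3.2952
  β = (-1 - (4)·-3.2952 - (4)·0.0312) / (-12) = -1.0047
  γ = (12 - (-3)·-3.2952 - (-3)·-1.0047) / (8) = -0.1125
Iteration 3:
  α = (-9 - (-1)·-1.0047 - (-1)·-0.1125) / (3) = -3.3724
  β = (-1 - (4)·-3.3724 - (4)·-0.1125) / (-12) = -1.0783
  γ = (12 - (-3)·-3.3724 - (-3)·-1.0783) / (8) = -0.1690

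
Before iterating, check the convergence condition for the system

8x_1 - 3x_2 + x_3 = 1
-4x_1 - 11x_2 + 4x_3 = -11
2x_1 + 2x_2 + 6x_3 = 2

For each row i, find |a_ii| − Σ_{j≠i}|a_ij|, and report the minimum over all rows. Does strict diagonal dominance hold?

2

row 1: |8| − (3+1) = 4
row 2: |-11| − (4+4) = 3
row 3: |6| − (2+2) = 2
minimum over rows = 2 → strictly diagonally dominant (convergence guaranteed)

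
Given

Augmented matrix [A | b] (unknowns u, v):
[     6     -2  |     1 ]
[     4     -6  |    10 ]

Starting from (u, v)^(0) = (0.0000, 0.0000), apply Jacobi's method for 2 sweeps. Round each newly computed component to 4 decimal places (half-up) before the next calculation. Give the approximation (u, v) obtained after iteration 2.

Iteration 1:
  u = (1 - (-2)·0.0000) / (6) = 0.1667
  v = (10 - (4)·0.0000) / (-6) = -1.6667
Iteration 2:
  u = (1 - (-2)·-1.6667) / (6) = -0.3889
  v = (10 - (4)·0.1667) / (-6) = -1.5555

(-0.3889, -1.5555)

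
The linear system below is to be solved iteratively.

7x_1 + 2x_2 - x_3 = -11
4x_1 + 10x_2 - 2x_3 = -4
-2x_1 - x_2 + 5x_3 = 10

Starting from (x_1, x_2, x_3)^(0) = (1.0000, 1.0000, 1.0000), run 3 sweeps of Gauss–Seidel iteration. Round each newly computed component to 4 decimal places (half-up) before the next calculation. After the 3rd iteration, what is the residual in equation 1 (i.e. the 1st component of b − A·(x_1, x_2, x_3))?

Iteration 1:
  x_1 = (-11 - (2)·1.0000 - (-1)·1.0000) / (7) = -1.7143
  x_2 = (-4 - (4)·-1.7143 - (-2)·1.0000) / (10) = 0.4857
  x_3 = (10 - (-2)·-1.7143 - (-1)·0.4857) / (5) = 1.4114
Iteration 2:
  x_1 = (-11 - (2)·0.4857 - (-1)·1.4114) / (7) = -1.5086
  x_2 = (-4 - (4)·-1.5086 - (-2)·1.4114) / (10) = 0.4857
  x_3 = (10 - (-2)·-1.5086 - (-1)·0.4857) / (5) = 1.4937
Iteration 3:
  x_1 = (-11 - (2)·0.4857 - (-1)·1.4937) / (7) = -1.4968
  x_2 = (-4 - (4)·-1.4968 - (-2)·1.4937) / (10) = 0.4975
  x_3 = (10 - (-2)·-1.4968 - (-1)·0.4975) / (5) = 1.5008
Residual b − A·x = (-0.0166, 0.0138, -0.0001)

-0.0166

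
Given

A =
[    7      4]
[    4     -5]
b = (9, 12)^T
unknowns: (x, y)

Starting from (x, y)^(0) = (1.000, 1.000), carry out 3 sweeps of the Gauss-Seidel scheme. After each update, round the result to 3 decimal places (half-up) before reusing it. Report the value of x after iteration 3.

Iteration 1:
  x = (9 - (4)·1.000) / (7) = 0.714
  y = (12 - (4)·0.714) / (-5) = -1.829
Iteration 2:
  x = (9 - (4)·-1.829) / (7) = 2.331
  y = (12 - (4)·2.331) / (-5) = -0.535
Iteration 3:
  x = (9 - (4)·-0.535) / (7) = 1.591
  y = (12 - (4)·1.591) / (-5) = -1.127

1.591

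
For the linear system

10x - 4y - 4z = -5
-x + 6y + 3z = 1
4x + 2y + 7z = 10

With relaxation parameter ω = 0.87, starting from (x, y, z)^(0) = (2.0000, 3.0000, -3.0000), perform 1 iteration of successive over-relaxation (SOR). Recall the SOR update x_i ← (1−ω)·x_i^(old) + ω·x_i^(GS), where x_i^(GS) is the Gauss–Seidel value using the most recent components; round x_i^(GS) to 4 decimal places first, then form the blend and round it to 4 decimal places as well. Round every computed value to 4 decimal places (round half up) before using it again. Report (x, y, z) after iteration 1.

Iteration 1:
  x: GS value = (-5 - (-4)·3.0000 - (-4)·-3.0000) / (10) = -0.5000;  x ← (1−ω)·2.0000 + ω·-0.5000 = -0.1750
  y: GS value = (1 - (-1)·-0.1750 - (3)·-3.0000) / (6) = 1.6375;  y ← (1−ω)·3.0000 + ω·1.6375 = 1.8146
  z: GS value = (10 - (4)·-0.1750 - (2)·1.8146) / (7) = 1.0101;  z ← (1−ω)·-3.0000 + ω·1.0101 = 0.4888

(-0.1750, 1.8146, 0.4888)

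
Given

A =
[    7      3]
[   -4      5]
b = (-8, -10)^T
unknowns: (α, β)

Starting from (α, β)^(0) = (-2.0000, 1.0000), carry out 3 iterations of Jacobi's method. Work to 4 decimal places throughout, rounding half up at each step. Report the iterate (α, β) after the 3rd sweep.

(0.2530, -1.6800)

Iteration 1:
  α = (-8 - (3)·1.0000) / (7) = -1.5714
  β = (-10 - (-4)·-2.0000) / (5) = -3.6000
Iteration 2:
  α = (-8 - (3)·-3.6000) / (7) = 0.4000
  β = (-10 - (-4)·-1.5714) / (5) = -3.2571
Iteration 3:
  α = (-8 - (3)·-3.2571) / (7) = 0.2530
  β = (-10 - (-4)·0.4000) / (5) = -1.6800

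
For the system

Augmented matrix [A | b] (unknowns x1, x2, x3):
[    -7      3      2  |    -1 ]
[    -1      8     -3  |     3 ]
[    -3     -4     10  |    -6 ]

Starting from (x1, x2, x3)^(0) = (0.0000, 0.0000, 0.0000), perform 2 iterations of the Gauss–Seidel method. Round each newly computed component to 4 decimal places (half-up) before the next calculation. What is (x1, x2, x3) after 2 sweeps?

(0.1970, 0.2496, -0.4411)

Iteration 1:
  x1 = (-1 - (3)·0.0000 - (2)·0.0000) / (-7) = 0.1429
  x2 = (3 - (-1)·0.1429 - (-3)·0.0000) / (8) = 0.3929
  x3 = (-6 - (-3)·0.1429 - (-4)·0.3929) / (10) = -0.4000
Iteration 2:
  x1 = (-1 - (3)·0.3929 - (2)·-0.4000) / (-7) = 0.1970
  x2 = (3 - (-1)·0.1970 - (-3)·-0.4000) / (8) = 0.2496
  x3 = (-6 - (-3)·0.1970 - (-4)·0.2496) / (10) = -0.4411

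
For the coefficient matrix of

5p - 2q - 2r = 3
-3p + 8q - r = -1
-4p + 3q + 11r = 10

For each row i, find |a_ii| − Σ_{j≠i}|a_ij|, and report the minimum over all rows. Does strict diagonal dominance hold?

row 1: |5| − (2+2) = 1
row 2: |8| − (3+1) = 4
row 3: |11| − (4+3) = 4
minimum over rows = 1 → strictly diagonally dominant (convergence guaranteed)

1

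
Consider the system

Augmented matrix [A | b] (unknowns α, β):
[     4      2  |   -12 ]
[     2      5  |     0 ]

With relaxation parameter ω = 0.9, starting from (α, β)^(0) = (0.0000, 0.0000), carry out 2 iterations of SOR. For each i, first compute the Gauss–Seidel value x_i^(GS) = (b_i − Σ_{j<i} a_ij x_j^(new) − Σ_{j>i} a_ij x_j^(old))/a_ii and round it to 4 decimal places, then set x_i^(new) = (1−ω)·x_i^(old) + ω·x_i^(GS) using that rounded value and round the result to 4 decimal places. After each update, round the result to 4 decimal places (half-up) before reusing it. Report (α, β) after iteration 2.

(-3.4074, 1.3239)

Iteration 1:
  α: GS value = (-12 - (2)·0.0000) / (4) = -3.0000;  α ← (1−ω)·0.0000 + ω·-3.0000 = -2.7000
  β: GS value = (0 - (2)·-2.7000) / (5) = 1.0800;  β ← (1−ω)·0.0000 + ω·1.0800 = 0.9720
Iteration 2:
  α: GS value = (-12 - (2)·0.9720) / (4) = -3.4860;  α ← (1−ω)·-2.7000 + ω·-3.4860 = -3.4074
  β: GS value = (0 - (2)·-3.4074) / (5) = 1.3630;  β ← (1−ω)·0.9720 + ω·1.3630 = 1.3239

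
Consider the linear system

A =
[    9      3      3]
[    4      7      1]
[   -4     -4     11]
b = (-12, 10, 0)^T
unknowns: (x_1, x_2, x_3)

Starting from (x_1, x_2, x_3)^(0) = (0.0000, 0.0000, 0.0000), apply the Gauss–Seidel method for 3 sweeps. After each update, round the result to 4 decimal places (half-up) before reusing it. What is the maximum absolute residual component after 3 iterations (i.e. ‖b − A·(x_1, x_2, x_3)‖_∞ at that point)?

Iteration 1:
  x_1 = (-12 - (3)·0.0000 - (3)·0.0000) / (9) = -1.3333
  x_2 = (10 - (4)·-1.3333 - (1)·0.0000) / (7) = 2.1905
  x_3 = (0 - (-4)·-1.3333 - (-4)·2.1905) / (11) = 0.3117
Iteration 2:
  x_1 = (-12 - (3)·2.1905 - (3)·0.3117) / (9) = -2.1674
  x_2 = (10 - (4)·-2.1674 - (1)·0.3117) / (7) = 2.6226
  x_3 = (0 - (-4)·-2.1674 - (-4)·2.6226) / (11) = 0.1655
Iteration 3:
  x_1 = (-12 - (3)·2.6226 - (3)·0.1655) / (9) = -2.2627
  x_2 = (10 - (4)·-2.2627 - (1)·0.1655) / (7) = 2.6979
  x_3 = (0 - (-4)·-2.2627 - (-4)·2.6979) / (11) = 0.1583
Residual b − A·x = (-0.2043, 0.0072, -0.0005); ∞-norm = 0.2043

0.2043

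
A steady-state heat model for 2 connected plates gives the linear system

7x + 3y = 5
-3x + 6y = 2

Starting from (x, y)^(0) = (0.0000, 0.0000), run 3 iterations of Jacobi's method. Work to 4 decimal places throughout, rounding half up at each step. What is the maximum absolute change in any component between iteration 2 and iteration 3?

0.1530

Iteration 1:
  x = (5 - (3)·0.0000) / (7) = 0.7143
  y = (2 - (-3)·0.0000) / (6) = 0.3333
Iteration 2:
  x = (5 - (3)·0.3333) / (7) = 0.5714
  y = (2 - (-3)·0.7143) / (6) = 0.6905
Iteration 3:
  x = (5 - (3)·0.6905) / (7) = 0.4184
  y = (2 - (-3)·0.5714) / (6) = 0.6190
Change: (-0.1530, -0.0715) → max |·| = 0.1530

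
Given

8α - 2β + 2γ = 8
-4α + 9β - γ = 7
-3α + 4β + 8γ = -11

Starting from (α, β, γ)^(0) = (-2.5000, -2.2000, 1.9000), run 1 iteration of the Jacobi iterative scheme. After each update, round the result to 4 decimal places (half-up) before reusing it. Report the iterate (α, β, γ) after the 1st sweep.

Iteration 1:
  α = (8 - (-2)·-2.2000 - (2)·1.9000) / (8) = -0.0250
  β = (7 - (-4)·-2.5000 - (-1)·1.9000) / (9) = -0.1222
  γ = (-11 - (-3)·-2.5000 - (4)·-2.2000) / (8) = -1.2125

(-0.0250, -0.1222, -1.2125)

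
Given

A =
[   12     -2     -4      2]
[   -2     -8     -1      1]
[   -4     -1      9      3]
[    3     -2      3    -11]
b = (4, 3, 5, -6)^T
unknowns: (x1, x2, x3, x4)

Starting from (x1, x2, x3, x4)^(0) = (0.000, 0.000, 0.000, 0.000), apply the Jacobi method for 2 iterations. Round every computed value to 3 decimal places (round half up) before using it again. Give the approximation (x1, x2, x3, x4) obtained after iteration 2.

(0.365, -0.460, 0.480, 0.856)

Iteration 1:
  x1 = (4 - (-2)·0.000 - (-4)·0.000 - (2)·0.000) / (12) = 0.333
  x2 = (3 - (-2)·0.000 - (-1)·0.000 - (1)·0.000) / (-8) = -0.375
  x3 = (5 - (-4)·0.000 - (-1)·0.000 - (3)·0.000) / (9) = 0.556
  x4 = (-6 - (3)·0.000 - (-2)·0.000 - (3)·0.000) / (-11) = 0.545
Iteration 2:
  x1 = (4 - (-2)·-0.375 - (-4)·0.556 - (2)·0.545) / (12) = 0.365
  x2 = (3 - (-2)·0.333 - (-1)·0.556 - (1)·0.545) / (-8) = -0.460
  x3 = (5 - (-4)·0.333 - (-1)·-0.375 - (3)·0.545) / (9) = 0.480
  x4 = (-6 - (3)·0.333 - (-2)·-0.375 - (3)·0.556) / (-11) = 0.856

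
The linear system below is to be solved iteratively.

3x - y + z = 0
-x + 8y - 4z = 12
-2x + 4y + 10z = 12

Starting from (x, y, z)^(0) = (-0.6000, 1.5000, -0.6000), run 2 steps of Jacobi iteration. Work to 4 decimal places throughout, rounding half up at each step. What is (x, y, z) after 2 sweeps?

(0.2150, 1.8275, 0.8900)

Iteration 1:
  x = (0 - (-1)·1.5000 - (1)·-0.6000) / (3) = 0.7000
  y = (12 - (-1)·-0.6000 - (-4)·-0.6000) / (8) = 1.1250
  z = (12 - (-2)·-0.6000 - (4)·1.5000) / (10) = 0.4800
Iteration 2:
  x = (0 - (-1)·1.1250 - (1)·0.4800) / (3) = 0.2150
  y = (12 - (-1)·0.7000 - (-4)·0.4800) / (8) = 1.8275
  z = (12 - (-2)·0.7000 - (4)·1.1250) / (10) = 0.8900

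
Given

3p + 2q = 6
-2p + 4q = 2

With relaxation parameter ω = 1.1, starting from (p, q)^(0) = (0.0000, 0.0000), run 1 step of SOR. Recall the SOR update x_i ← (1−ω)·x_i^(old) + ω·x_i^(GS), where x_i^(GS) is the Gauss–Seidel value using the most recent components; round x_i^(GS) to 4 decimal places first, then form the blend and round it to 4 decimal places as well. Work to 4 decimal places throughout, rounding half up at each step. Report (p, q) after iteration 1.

(2.2000, 1.7600)

Iteration 1:
  p: GS value = (6 - (2)·0.0000) / (3) = 2.0000;  p ← (1−ω)·0.0000 + ω·2.0000 = 2.2000
  q: GS value = (2 - (-2)·2.2000) / (4) = 1.6000;  q ← (1−ω)·0.0000 + ω·1.6000 = 1.7600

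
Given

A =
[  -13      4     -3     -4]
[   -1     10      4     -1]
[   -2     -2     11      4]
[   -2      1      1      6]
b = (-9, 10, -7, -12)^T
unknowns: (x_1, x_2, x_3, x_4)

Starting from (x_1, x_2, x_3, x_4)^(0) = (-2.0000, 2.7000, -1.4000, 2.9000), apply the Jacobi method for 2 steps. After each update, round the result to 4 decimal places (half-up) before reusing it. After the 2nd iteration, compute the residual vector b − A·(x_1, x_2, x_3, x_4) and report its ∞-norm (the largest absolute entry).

Iteration 1:
  x_1 = (-9 - (4)·2.7000 - (-3)·-1.4000 - (-4)·2.9000) / (-13) = 0.9538
  x_2 = (10 - (-1)·-2.0000 - (4)·-1.4000 - (-1)·2.9000) / (10) = 1.6500
  x_3 = (-7 - (-2)·-2.0000 - (-2)·2.7000 - (4)·2.9000) / (11) = -1.5636
  x_4 = (-12 - (-2)·-2.0000 - (1)·2.7000 - (1)·-1.4000) / (6) = -2.8833
Iteration 2:
  x_1 = (-9 - (4)·1.6500 - (-3)·-1.5636 - (-4)·-2.8833) / (-13) = 2.4480
  x_2 = (10 - (-1)·0.9538 - (4)·-1.5636 - (-1)·-2.8833) / (10) = 1.4325
  x_3 = (-7 - (-2)·0.9538 - (-2)·1.6500 - (4)·-2.8833) / (11) = 0.8855
  x_4 = (-12 - (-2)·0.9538 - (1)·1.6500 - (1)·-1.5636) / (6) = -1.6965
Residual b − A·x = (12.9645, -7.1155, -2.1935, 0.7570); ∞-norm = 12.9645

12.9645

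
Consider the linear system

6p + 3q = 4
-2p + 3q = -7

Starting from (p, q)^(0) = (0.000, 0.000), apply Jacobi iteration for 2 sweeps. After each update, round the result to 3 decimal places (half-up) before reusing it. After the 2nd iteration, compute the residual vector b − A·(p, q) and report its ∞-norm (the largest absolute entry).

2.333

Iteration 1:
  p = (4 - (3)·0.000) / (6) = 0.667
  q = (-7 - (-2)·0.000) / (3) = -2.333
Iteration 2:
  p = (4 - (3)·-2.333) / (6) = 1.833
  q = (-7 - (-2)·0.667) / (3) = -1.889
Residual b − A·x = (-1.331, 2.333); ∞-norm = 2.333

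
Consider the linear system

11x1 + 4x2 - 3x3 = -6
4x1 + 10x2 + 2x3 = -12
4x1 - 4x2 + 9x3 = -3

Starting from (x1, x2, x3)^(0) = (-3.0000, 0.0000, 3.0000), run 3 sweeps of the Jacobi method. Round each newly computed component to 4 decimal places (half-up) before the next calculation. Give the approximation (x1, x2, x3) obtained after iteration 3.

Iteration 1:
  x1 = (-6 - (4)·0.0000 - (-3)·3.0000) / (11) = 0.2727
  x2 = (-12 - (4)·-3.0000 - (2)·3.0000) / (10) = -0.6000
  x3 = (-3 - (4)·-3.0000 - (-4)·0.0000) / (9) = 1.0000
Iteration 2:
  x1 = (-6 - (4)·-0.6000 - (-3)·1.0000) / (11) = -0.0545
  x2 = (-12 - (4)·0.2727 - (2)·1.0000) / (10) = -1.5091
  x3 = (-3 - (4)·0.2727 - (-4)·-0.6000) / (9) = -0.7212
Iteration 3:
  x1 = (-6 - (4)·-1.5091 - (-3)·-0.7212) / (11) = -0.1934
  x2 = (-12 - (4)·-0.0545 - (2)·-0.7212) / (10) = -1.0340
  x3 = (-3 - (4)·-0.0545 - (-4)·-1.5091) / (9) = -0.9798

(-0.1934, -1.0340, -0.9798)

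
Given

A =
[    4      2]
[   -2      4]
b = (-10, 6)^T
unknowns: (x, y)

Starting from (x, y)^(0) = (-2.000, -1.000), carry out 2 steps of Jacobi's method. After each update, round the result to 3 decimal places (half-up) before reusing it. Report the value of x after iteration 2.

-2.750

Iteration 1:
  x = (-10 - (2)·-1.000) / (4) = -2.000
  y = (6 - (-2)·-2.000) / (4) = 0.500
Iteration 2:
  x = (-10 - (2)·0.500) / (4) = -2.750
  y = (6 - (-2)·-2.000) / (4) = 0.500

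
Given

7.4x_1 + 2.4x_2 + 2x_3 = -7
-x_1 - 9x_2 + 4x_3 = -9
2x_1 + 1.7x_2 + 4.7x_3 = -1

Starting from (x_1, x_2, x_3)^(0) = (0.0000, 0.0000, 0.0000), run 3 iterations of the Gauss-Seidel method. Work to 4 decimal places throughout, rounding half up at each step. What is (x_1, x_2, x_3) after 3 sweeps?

Iteration 1:
  x_1 = (-7 - (2.4)·0.0000 - (2)·0.0000) / (7.4) = -0.9459
  x_2 = (-9 - (-1)·-0.9459 - (4)·0.0000) / (-9) = 1.1051
  x_3 = (-1 - (2)·-0.9459 - (1.7)·1.1051) / (4.7) = -0.2100
Iteration 2:
  x_1 = (-7 - (2.4)·1.1051 - (2)·-0.2100) / (7.4) = -1.2476
  x_2 = (-9 - (-1)·-1.2476 - (4)·-0.2100) / (-9) = 1.0453
  x_3 = (-1 - (2)·-1.2476 - (1.7)·1.0453) / (4.7) = -0.0600
Iteration 3:
  x_1 = (-7 - (2.4)·1.0453 - (2)·-0.0600) / (7.4) = -1.2687
  x_2 = (-9 - (-1)·-1.2687 - (4)·-0.0600) / (-9) = 1.1143
  x_3 = (-1 - (2)·-1.2687 - (1.7)·1.1143) / (4.7) = -0.0759

(-1.2687, 1.1143, -0.0759)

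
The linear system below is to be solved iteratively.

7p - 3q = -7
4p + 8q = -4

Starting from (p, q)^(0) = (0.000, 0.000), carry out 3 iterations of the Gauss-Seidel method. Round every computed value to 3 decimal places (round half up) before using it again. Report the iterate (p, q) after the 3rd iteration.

Iteration 1:
  p = (-7 - (-3)·0.000) / (7) = -1.000
  q = (-4 - (4)·-1.000) / (8) = 0.000
Iteration 2:
  p = (-7 - (-3)·0.000) / (7) = -1.000
  q = (-4 - (4)·-1.000) / (8) = 0.000
Iteration 3:
  p = (-7 - (-3)·0.000) / (7) = -1.000
  q = (-4 - (4)·-1.000) / (8) = 0.000

(-1.000, 0.000)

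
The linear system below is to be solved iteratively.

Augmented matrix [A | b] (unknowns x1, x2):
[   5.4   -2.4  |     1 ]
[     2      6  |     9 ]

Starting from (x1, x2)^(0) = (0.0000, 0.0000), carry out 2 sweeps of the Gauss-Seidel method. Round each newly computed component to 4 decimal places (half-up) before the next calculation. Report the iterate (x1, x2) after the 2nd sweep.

Iteration 1:
  x1 = (1 - (-2.4)·0.0000) / (5.4) = 0.1852
  x2 = (9 - (2)·0.1852) / (6) = 1.4383
Iteration 2:
  x1 = (1 - (-2.4)·1.4383) / (5.4) = 0.8244
  x2 = (9 - (2)·0.8244) / (6) = 1.2252

(0.8244, 1.2252)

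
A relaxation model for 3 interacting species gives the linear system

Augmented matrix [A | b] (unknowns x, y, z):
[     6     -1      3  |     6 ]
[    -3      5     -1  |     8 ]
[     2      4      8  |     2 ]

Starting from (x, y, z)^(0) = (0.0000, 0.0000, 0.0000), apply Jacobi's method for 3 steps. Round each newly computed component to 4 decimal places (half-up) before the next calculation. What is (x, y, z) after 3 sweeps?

(1.7750, 2.1250, -1.1604)

Iteration 1:
  x = (6 - (-1)·0.0000 - (3)·0.0000) / (6) = 1.0000
  y = (8 - (-3)·0.0000 - (-1)·0.0000) / (5) = 1.6000
  z = (2 - (2)·0.0000 - (4)·0.0000) / (8) = 0.2500
Iteration 2:
  x = (6 - (-1)·1.6000 - (3)·0.2500) / (6) = 1.1417
  y = (8 - (-3)·1.0000 - (-1)·0.2500) / (5) = 2.2500
  z = (2 - (2)·1.0000 - (4)·1.6000) / (8) = -0.8000
Iteration 3:
  x = (6 - (-1)·2.2500 - (3)·-0.8000) / (6) = 1.7750
  y = (8 - (-3)·1.1417 - (-1)·-0.8000) / (5) = 2.1250
  z = (2 - (2)·1.1417 - (4)·2.2500) / (8) = -1.1604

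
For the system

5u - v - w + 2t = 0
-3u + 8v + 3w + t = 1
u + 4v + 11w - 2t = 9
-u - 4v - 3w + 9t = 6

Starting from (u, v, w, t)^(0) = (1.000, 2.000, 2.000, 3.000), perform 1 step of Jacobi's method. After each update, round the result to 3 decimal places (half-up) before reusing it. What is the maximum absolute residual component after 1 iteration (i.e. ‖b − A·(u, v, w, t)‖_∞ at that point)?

16.262

Iteration 1:
  u = (0 - (-1)·2.000 - (-1)·2.000 - (2)·3.000) / (5) = -0.400
  v = (1 - (-3)·1.000 - (3)·2.000 - (1)·3.000) / (8) = -0.625
  w = (9 - (1)·1.000 - (4)·2.000 - (-2)·3.000) / (11) = 0.545
  t = (6 - (-1)·1.000 - (-4)·2.000 - (-3)·2.000) / (9) = 2.333
Residual b − A·x = (-2.746, 0.832, 10.571, -16.262); ∞-norm = 16.262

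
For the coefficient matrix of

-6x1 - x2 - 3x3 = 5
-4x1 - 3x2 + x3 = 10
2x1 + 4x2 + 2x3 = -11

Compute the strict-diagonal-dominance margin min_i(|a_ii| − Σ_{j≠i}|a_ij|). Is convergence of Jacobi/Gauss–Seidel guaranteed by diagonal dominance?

-4

row 1: |-6| − (1+3) = 2
row 2: |-3| − (4+1) = -2
row 3: |2| − (2+4) = -4
minimum over rows = -4 → not strictly diagonally dominant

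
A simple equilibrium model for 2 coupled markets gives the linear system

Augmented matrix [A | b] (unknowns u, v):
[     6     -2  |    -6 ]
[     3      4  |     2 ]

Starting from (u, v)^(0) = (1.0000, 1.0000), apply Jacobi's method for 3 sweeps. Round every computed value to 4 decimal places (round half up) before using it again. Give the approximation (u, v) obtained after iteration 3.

Iteration 1:
  u = (-6 - (-2)·1.0000) / (6) = -0.6667
  v = (2 - (3)·1.0000) / (4) = -0.2500
Iteration 2:
  u = (-6 - (-2)·-0.2500) / (6) = -1.0833
  v = (2 - (3)·-0.6667) / (4) = 1.0000
Iteration 3:
  u = (-6 - (-2)·1.0000) / (6) = -0.6667
  v = (2 - (3)·-1.0833) / (4) = 1.3125

(-0.6667, 1.3125)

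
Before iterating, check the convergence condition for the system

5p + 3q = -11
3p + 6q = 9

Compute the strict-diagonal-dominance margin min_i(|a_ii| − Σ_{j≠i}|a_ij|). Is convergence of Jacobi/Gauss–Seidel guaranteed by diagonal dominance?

row 1: |5| − (3) = 2
row 2: |6| − (3) = 3
minimum over rows = 2 → strictly diagonally dominant (convergence guaranteed)

2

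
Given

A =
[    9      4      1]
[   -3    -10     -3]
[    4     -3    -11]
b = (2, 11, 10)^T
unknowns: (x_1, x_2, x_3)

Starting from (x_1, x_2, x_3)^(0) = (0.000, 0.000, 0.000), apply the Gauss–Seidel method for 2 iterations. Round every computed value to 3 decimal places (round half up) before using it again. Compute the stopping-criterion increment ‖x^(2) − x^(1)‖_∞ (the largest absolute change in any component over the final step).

0.576

Iteration 1:
  x_1 = (2 - (4)·0.000 - (1)·0.000) / (9) = 0.222
  x_2 = (11 - (-3)·0.222 - (-3)·0.000) / (-10) = -1.167
  x_3 = (10 - (4)·0.222 - (-3)·-1.167) / (-11) = -0.510
Iteration 2:
  x_1 = (2 - (4)·-1.167 - (1)·-0.510) / (9) = 0.798
  x_2 = (11 - (-3)·0.798 - (-3)·-0.510) / (-10) = -1.186
  x_3 = (10 - (4)·0.798 - (-3)·-1.186) / (-11) = -0.295
Change: (0.576, -0.019, 0.215) → max |·| = 0.576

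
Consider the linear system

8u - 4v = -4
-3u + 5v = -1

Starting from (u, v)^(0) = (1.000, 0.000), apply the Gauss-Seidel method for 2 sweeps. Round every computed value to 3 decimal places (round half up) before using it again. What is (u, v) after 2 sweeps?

(-0.750, -0.650)

Iteration 1:
  u = (-4 - (-4)·0.000) / (8) = -0.500
  v = (-1 - (-3)·-0.500) / (5) = -0.500
Iteration 2:
  u = (-4 - (-4)·-0.500) / (8) = -0.750
  v = (-1 - (-3)·-0.750) / (5) = -0.650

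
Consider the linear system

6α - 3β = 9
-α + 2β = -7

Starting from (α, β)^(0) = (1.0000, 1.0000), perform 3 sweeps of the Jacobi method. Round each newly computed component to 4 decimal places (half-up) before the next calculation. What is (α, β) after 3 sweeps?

Iteration 1:
  α = (9 - (-3)·1.0000) / (6) = 2.0000
  β = (-7 - (-1)·1.0000) / (2) = -3.0000
Iteration 2:
  α = (9 - (-3)·-3.0000) / (6) = 0.0000
  β = (-7 - (-1)·2.0000) / (2) = -2.5000
Iteration 3:
  α = (9 - (-3)·-2.5000) / (6) = 0.2500
  β = (-7 - (-1)·0.0000) / (2) = -3.5000

(0.2500, -3.5000)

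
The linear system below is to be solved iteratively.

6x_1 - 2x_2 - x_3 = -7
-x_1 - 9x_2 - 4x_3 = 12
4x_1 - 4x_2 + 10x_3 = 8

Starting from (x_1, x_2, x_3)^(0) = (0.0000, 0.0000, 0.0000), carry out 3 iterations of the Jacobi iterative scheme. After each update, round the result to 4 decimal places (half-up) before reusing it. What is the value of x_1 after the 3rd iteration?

-1.5642

Iteration 1:
  x_1 = (-7 - (-2)·0.0000 - (-1)·0.0000) / (6) = -1.1667
  x_2 = (12 - (-1)·0.0000 - (-4)·0.0000) / (-9) = -1.3333
  x_3 = (8 - (4)·0.0000 - (-4)·0.0000) / (10) = 0.8000
Iteration 2:
  x_1 = (-7 - (-2)·-1.3333 - (-1)·0.8000) / (6) = -1.4778
  x_2 = (12 - (-1)·-1.1667 - (-4)·0.8000) / (-9) = -1.5593
  x_3 = (8 - (4)·-1.1667 - (-4)·-1.3333) / (10) = 0.7334
Iteration 3:
  x_1 = (-7 - (-2)·-1.5593 - (-1)·0.7334) / (6) = -1.5642
  x_2 = (12 - (-1)·-1.4778 - (-4)·0.7334) / (-9) = -1.4951
  x_3 = (8 - (4)·-1.4778 - (-4)·-1.5593) / (10) = 0.7674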